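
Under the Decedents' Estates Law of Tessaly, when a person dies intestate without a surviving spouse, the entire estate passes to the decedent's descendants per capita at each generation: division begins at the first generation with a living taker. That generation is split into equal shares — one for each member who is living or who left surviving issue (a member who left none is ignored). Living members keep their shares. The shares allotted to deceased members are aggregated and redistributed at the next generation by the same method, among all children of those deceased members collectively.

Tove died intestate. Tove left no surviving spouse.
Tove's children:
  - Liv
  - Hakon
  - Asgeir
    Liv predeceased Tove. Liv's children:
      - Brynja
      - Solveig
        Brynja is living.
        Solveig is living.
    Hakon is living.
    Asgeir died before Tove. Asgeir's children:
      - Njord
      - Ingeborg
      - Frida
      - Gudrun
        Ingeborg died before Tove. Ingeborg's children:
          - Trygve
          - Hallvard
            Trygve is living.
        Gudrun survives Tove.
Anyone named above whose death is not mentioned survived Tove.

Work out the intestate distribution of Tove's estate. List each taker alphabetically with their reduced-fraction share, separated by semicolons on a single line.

There is no surviving spouse, so the entire estate passes to Tove's descendants per capita at each generation.
At generation 1 (Liv, Hakon, Asgeir) there are 3 shares of (1)/3 = 1/3 each.
Living: Hakon — each takes 1/3.
Deceased: Liv and Asgeir. Their combined 2/3 is pooled and carried to generation 2.
At generation 2 (Brynja, Solveig, Njord, Ingeborg, Frida, Gudrun) there are 6 shares of (2/3)/6 = 1/9 each.
Living: Brynja, Solveig, Njord, Frida, and Gudrun — each takes 1/9.
Deceased: Ingeborg. That 1/9 share is carried to generation 3.
At generation 3 (Trygve, Hallvard) there are 2 shares of (1/9)/2 = 1/18 each.
Living: Trygve and Hallvard — each takes 1/18.

Brynja 1/9; Frida 1/9; Gudrun 1/9; Hakon 1/3; Hallvard 1/18; Njord 1/9; Solveig 1/9; Trygve 1/18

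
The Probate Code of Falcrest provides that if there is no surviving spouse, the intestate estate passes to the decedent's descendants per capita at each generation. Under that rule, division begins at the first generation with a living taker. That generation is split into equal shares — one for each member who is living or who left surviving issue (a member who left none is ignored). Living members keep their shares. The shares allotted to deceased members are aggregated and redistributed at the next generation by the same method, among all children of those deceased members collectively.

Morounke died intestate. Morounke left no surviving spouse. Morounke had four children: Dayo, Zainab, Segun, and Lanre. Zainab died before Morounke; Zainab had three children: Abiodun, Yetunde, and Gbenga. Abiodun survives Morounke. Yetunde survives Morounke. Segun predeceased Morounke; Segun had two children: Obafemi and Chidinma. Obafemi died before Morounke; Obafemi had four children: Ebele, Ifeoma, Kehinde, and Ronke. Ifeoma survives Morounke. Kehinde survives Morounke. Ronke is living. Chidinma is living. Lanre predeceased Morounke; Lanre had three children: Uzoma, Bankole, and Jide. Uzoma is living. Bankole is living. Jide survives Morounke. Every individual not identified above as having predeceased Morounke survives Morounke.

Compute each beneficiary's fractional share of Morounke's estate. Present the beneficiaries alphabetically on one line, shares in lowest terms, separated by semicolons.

There is no surviving spouse, so the entire estate passes to Morounke's descendants per capita at each generation.
At generation 1 (Dayo, Zainab, Segun, Lanre) there are 4 shares of (1)/4 = 1/4 each.
Living: Dayo — each takes 1/4.
Deceased: Zainab, Segun, and Lanre. Their combined 3/4 is pooled and carried to generation 2.
At generation 2 (Abiodun, Yetunde, Gbenga, Obafemi, Chidinma, Uzoma, Bankole, Jide) there are 8 shares of (3/4)/8 = 3/32 each.
Living: Abiodun, Yetunde, Gbenga, Chidinma, Uzoma, Bankole, and Jide — each takes 3/32.
Deceased: Obafemi. That 3/32 share is carried to generation 3.
At generation 3 (Ebele, Ifeoma, Kehinde, Ronke) there are 4 shares of (3/32)/4 = 3/128 each.
Living: Ebele, Ifeoma, Kehinde, and Ronke — each takes 3/128.

Abiodun 3/32; Bankole 3/32; Chidinma 3/32; Dayo 1/4; Ebele 3/128; Gbenga 3/32; Ifeoma 3/128; Jide 3/32; Kehinde 3/128; Ronke 3/128; Uzoma 3/32; Yetunde 3/32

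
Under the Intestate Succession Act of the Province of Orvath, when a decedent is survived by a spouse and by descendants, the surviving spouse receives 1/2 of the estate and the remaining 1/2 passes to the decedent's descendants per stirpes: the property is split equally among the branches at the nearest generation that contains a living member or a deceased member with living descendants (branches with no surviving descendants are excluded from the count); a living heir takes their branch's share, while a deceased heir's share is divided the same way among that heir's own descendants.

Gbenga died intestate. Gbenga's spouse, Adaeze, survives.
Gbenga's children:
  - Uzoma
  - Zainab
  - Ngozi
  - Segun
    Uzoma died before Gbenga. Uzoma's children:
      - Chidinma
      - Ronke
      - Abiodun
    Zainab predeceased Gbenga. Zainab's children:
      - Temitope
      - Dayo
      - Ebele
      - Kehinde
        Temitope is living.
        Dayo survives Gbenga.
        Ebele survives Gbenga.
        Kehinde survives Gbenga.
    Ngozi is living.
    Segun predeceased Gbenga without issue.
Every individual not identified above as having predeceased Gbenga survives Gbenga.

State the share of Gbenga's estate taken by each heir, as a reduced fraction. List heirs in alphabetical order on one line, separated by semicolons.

Adaeze, as surviving spouse, takes 1/2.
The remaining 1/2 passes to Gbenga's descendants per stirpes.
Segun left no surviving issue, so that branch lapses and is disregarded.
The 1/2 is divided into 3 equal shares of 1/6 among Uzoma, Zainab, Ngozi.
Uzoma predeceased; the 1/6 allotted to Uzoma's branch passes to Uzoma's issue by representation.
The 1/6 is divided into 3 equal shares of 1/18 among Chidinma, Ronke, Abiodun.
Chidinma is living and takes 1/18.
Ronke is living and takes 1/18.
Abiodun is living and takes 1/18.
Zainab predeceased; the 1/6 allotted to Zainab's branch passes to Zainab's issue by representation.
The 1/6 is divided into 4 equal shares of 1/24 among Temitope, Dayo, Ebele, Kehinde.
Temitope is living and takes 1/24.
Dayo is living and takes 1/24.
Ebele is living and takes 1/24.
Kehinde is living and takes 1/24.
Ngozi is living and takes 1/6.

Abiodun 1/18; Adaeze 1/2; Chidinma 1/18; Dayo 1/24; Ebele 1/24; Kehinde 1/24; Ngozi 1/6; Ronke 1/18; Temitope 1/24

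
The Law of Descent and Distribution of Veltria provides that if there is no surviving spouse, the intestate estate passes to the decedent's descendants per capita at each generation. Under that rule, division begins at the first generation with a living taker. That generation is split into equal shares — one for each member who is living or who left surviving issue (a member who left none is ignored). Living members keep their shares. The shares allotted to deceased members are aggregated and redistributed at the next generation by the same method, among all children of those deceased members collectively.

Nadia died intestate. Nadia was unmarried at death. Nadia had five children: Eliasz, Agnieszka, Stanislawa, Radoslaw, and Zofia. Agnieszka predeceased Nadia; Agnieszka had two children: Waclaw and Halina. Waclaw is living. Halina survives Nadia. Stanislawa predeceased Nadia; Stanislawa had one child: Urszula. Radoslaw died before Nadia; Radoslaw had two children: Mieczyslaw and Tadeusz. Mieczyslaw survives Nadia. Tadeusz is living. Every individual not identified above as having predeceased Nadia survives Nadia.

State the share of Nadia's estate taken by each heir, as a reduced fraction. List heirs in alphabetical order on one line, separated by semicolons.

Eliasz 1/5; Halina 3/25; Mieczyslaw 3/25; Tadeusz 3/25; Urszula 3/25; Waclaw 3/25; Zofia 1/5

There is no surviving spouse, so the entire estate passes to Nadia's descendants per capita at each generation.
At generation 1 (Eliasz, Agnieszka, Stanislawa, Radoslaw, Zofia) there are 5 shares of (1)/5 = 1/5 each.
Living: Eliasz and Zofia — each takes 1/5.
Deceased: Agnieszka, Stanislawa, and Radoslaw. Their combined 3/5 is pooled and carried to generation 2.
At generation 2 (Waclaw, Halina, Urszula, Mieczyslaw, Tadeusz) there are 5 shares of (3/5)/5 = 3/25 each.
Living: Waclaw, Halina, Urszula, Mieczyslaw, and Tadeusz — each takes 3/25.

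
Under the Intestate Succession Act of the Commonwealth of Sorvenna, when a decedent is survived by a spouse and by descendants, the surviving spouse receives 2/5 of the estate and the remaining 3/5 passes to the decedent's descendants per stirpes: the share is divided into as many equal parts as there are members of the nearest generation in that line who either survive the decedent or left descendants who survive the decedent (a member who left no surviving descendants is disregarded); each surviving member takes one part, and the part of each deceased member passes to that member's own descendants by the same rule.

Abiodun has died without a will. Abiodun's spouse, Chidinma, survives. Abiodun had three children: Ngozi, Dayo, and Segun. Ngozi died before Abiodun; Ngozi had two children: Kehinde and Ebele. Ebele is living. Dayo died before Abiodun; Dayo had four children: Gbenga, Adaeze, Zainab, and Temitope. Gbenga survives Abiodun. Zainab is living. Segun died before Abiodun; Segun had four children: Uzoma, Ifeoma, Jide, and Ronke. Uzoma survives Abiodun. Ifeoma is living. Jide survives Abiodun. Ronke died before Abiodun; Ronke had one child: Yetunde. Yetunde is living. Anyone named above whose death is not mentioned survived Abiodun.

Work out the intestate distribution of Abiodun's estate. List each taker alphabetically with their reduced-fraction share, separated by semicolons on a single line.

Adaeze 1/20; Chidinma 2/5; Ebele 1/10; Gbenga 1/20; Ifeoma 1/20; Jide 1/20; Kehinde 1/10; Temitope 1/20; Uzoma 1/20; Yetunde 1/20; Zainab 1/20

Chidinma, as surviving spouse, takes 2/5.
The remaining 3/5 passes to Abiodun's descendants per stirpes.
The 3/5 is divided into 3 equal shares of 1/5 among Ngozi, Dayo, Segun.
Ngozi predeceased; the 1/5 allotted to Ngozi's branch passes to Ngozi's issue by representation.
The 1/5 is divided into 2 equal shares of 1/10 among Kehinde, Ebele.
Kehinde is living and takes 1/10.
Ebele is living and takes 1/10.
Dayo predeceased; the 1/5 allotted to Dayo's branch passes to Dayo's issue by representation.
The 1/5 is divided into 4 equal shares of 1/20 among Gbenga, Adaeze, Zainab, Temitope.
Gbenga is living and takes 1/20.
Adaeze is living and takes 1/20.
Zainab is living and takes 1/20.
Temitope is living and takes 1/20.
Segun predeceased; the 1/5 allotted to Segun's branch passes to Segun's issue by representation.
The 1/5 is divided into 4 equal shares of 1/20 among Uzoma, Ifeoma, Jide, Ronke.
Uzoma is living and takes 1/20.
Ifeoma is living and takes 1/20.
Jide is living and takes 1/20.
Ronke predeceased; the 1/20 allotted to Ronke's branch passes to Ronke's issue by representation.
Yetunde is the sole taker at this level and receives the full 1/20.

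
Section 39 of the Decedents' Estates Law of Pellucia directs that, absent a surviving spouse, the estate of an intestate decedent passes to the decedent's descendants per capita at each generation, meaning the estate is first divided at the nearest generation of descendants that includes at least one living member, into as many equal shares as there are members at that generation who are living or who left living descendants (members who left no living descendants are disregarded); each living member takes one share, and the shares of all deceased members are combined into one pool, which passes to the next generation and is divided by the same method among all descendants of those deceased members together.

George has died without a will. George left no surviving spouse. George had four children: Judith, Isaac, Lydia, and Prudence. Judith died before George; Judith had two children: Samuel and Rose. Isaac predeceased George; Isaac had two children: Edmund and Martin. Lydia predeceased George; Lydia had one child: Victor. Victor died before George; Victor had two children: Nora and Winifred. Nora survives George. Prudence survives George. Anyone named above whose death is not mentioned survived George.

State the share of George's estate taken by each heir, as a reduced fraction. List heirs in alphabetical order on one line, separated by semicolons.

Edmund 3/20; Martin 3/20; Nora 3/40; Prudence 1/4; Rose 3/20; Samuel 3/20; Winifred 3/40

There is no surviving spouse, so the entire estate passes to George's descendants per capita at each generation.
At generation 1 (Judith, Isaac, Lydia, Prudence) there are 4 shares of (1)/4 = 1/4 each.
Living: Prudence — each takes 1/4.
Deceased: Judith, Isaac, and Lydia. Their combined 3/4 is pooled and carried to generation 2.
At generation 2 (Samuel, Rose, Edmund, Martin, Victor) there are 5 shares of (3/4)/5 = 3/20 each.
Living: Samuel, Rose, Edmund, and Martin — each takes 3/20.
Deceased: Victor. That 3/20 share is carried to generation 3.
At generation 3 (Nora, Winifred) there are 2 shares of (3/20)/2 = 3/40 each.
Living: Nora and Winifred — each takes 3/40.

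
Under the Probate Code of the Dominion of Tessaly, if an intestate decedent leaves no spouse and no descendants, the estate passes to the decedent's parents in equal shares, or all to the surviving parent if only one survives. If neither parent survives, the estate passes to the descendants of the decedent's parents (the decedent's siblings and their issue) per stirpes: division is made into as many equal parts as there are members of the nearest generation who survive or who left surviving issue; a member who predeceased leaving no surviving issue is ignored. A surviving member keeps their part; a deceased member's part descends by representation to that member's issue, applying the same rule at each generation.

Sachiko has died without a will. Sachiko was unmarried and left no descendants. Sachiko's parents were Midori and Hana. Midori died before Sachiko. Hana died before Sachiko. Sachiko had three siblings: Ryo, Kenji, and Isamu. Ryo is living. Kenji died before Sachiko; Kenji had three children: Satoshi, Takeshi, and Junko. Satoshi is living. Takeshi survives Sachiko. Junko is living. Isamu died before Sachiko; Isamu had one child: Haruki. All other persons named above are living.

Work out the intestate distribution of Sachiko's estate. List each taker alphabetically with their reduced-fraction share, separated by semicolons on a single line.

Neither parent survives and there are no descendants, so the estate passes to Sachiko's siblings and their issue per stirpes.
The estate is divided into 3 equal shares of 1/3 among Ryo, Kenji, Isamu.
Ryo is living and takes 1/3.
Kenji predeceased; the 1/3 allotted to Kenji's branch passes to Kenji's issue by representation.
The 1/3 is divided into 3 equal shares of 1/9 among Satoshi, Takeshi, Junko.
Satoshi is living and takes 1/9.
Takeshi is living and takes 1/9.
Junko is living and takes 1/9.
Isamu predeceased; the 1/3 allotted to Isamu's branch passes to Isamu's issue by representation.
Haruki is the sole taker at this level and receives the full 1/3.

Haruki 1/3; Junko 1/9; Ryo 1/3; Satoshi 1/9; Takeshi 1/9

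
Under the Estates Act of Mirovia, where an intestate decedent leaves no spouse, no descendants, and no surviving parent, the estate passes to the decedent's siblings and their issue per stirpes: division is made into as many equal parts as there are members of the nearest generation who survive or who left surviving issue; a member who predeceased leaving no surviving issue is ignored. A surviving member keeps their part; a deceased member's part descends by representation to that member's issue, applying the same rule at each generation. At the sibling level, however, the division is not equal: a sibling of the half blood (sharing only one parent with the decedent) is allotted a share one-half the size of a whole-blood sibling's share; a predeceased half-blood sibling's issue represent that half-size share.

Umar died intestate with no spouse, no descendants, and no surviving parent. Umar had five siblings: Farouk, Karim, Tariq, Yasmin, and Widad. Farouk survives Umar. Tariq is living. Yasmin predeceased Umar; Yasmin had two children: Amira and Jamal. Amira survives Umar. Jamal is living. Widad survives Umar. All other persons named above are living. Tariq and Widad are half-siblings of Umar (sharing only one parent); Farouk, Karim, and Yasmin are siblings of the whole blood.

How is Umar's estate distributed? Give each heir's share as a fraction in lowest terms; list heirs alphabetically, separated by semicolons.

No spouse, descendants, or parent survives, so the estate passes to Umar's siblings per stirpes.
Half-blood siblings count for one-half the weight of whole-blood siblings at the initial division.
Dividing 1 in proportion to weights (total weight 4): Farouk (weight 1) → 1/4; Karim (weight 1) → 1/4; Tariq (weight 1/2) → 1/8; Yasmin (weight 1) → 1/4; Widad (weight 1/2) → 1/8.
Farouk is living and takes 1/4.
Karim is living and takes 1/4.
Tariq is living and takes 1/8.
Yasmin predeceased; the 1/4 allotted to Yasmin's branch passes to Yasmin's issue by representation.
The 1/4 is divided into 2 equal shares of 1/8 among Amira, Jamal.
Amira is living and takes 1/8.
Jamal is living and takes 1/8.
Widad is living and takes 1/8.

Amira 1/8; Farouk 1/4; Jamal 1/8; Karim 1/4; Tariq 1/8; Widad 1/8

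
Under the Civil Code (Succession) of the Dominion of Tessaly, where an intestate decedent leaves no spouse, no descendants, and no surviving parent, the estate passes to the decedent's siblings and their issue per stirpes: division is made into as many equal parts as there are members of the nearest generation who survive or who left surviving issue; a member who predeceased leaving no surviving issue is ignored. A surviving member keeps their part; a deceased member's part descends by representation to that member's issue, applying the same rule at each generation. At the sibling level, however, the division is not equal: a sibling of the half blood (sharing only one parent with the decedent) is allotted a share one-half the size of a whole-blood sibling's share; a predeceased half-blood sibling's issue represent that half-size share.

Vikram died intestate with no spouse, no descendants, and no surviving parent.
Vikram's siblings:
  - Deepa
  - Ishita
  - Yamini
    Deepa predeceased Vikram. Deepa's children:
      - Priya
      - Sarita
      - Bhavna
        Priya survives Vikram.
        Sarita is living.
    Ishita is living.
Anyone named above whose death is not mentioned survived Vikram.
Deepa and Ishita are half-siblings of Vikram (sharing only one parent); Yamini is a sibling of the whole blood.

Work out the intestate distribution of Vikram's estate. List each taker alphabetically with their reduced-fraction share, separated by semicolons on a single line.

No spouse, descendants, or parent survives, so the estate passes to Vikram's siblings per stirpes.
Half-blood siblings count for one-half the weight of whole-blood siblings at the initial division.
Dividing 1 in proportion to weights (total weight 2): Deepa (weight 1/2) → 1/4; Ishita (weight 1/2) → 1/4; Yamini (weight 1) → 1/2.
Deepa predeceased; the 1/4 allotted to Deepa's branch passes to Deepa's issue by representation.
The 1/4 is divided into 3 equal shares of 1/12 among Priya, Sarita, Bhavna.
Priya is living and takes 1/12.
Sarita is living and takes 1/12.
Bhavna is living and takes 1/12.
Ishita is living and takes 1/4.
Yamini is living and takes 1/2.

Bhavna 1/12; Ishita 1/4; Priya 1/12; Sarita 1/12; Yamini 1/2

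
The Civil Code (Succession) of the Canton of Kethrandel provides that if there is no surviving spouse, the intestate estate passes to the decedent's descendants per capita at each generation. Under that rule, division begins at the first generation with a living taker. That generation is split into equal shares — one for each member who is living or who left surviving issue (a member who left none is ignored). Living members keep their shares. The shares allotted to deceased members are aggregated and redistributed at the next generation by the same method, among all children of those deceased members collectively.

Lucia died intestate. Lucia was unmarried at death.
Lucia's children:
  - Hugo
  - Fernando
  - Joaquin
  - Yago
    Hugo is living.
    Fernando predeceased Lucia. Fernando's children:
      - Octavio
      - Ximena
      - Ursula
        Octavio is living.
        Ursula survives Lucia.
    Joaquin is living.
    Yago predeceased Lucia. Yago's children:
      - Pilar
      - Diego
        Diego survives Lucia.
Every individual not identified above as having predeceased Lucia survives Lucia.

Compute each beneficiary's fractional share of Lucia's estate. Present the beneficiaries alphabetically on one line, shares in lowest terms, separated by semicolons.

Diego 1/10; Hugo 1/4; Joaquin 1/4; Octavio 1/10; Pilar 1/10; Ursula 1/10; Ximena 1/10

There is no surviving spouse, so the entire estate passes to Lucia's descendants per capita at each generation.
At generation 1 (Hugo, Fernando, Joaquin, Yago) there are 4 shares of (1)/4 = 1/4 each.
Living: Hugo and Joaquin — each takes 1/4.
Deceased: Fernando and Yago. Their combined 1/2 is pooled and carried to generation 2.
At generation 2 (Octavio, Ximena, Ursula, Pilar, Diego) there are 5 shares of (1/2)/5 = 1/10 each.
Living: Octavio, Ximena, Ursula, Pilar, and Diego — each takes 1/10.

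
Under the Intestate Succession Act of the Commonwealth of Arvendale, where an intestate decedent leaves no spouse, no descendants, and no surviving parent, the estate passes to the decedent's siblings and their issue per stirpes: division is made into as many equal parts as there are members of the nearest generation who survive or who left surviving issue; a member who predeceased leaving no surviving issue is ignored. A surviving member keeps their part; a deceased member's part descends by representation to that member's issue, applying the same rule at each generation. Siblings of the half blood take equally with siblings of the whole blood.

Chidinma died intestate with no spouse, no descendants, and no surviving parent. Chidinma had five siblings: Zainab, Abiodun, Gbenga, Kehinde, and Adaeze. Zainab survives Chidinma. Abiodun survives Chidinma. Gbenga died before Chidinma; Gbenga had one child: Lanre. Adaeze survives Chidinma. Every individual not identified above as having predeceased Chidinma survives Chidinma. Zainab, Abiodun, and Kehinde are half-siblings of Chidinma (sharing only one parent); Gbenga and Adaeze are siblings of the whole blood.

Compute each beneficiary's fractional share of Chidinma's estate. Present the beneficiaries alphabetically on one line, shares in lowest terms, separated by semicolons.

Abiodun 1/5; Adaeze 1/5; Kehinde 1/5; Lanre 1/5; Zainab 1/5

No spouse, descendants, or parent survives, so the estate passes to Chidinma's siblings per stirpes.
Half-blood and whole-blood siblings take equally under the stated rule.
The estate is divided into 5 equal shares of 1/5 among Zainab, Abiodun, Gbenga, Kehinde, Adaeze.
Zainab is living and takes 1/5.
Abiodun is living and takes 1/5.
Gbenga predeceased; the 1/5 allotted to Gbenga's branch passes to Gbenga's issue by representation.
Lanre is the sole taker at this level and receives the full 1/5.
Kehinde is living and takes 1/5.
Adaeze is living and takes 1/5.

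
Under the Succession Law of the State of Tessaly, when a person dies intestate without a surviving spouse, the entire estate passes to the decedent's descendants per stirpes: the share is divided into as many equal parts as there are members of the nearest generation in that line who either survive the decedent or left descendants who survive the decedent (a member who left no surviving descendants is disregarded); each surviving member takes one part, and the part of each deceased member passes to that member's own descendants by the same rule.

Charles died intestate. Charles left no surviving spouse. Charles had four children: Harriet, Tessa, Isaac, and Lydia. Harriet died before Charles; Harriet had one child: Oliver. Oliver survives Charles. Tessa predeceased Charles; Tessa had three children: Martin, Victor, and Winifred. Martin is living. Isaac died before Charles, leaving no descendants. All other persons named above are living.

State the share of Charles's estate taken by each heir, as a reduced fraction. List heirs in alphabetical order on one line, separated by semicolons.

Lydia 1/3; Martin 1/9; Oliver 1/3; Victor 1/9; Winifred 1/9

There is no surviving spouse, so the entire estate passes to Charles's descendants per stirpes.
Isaac left no surviving issue, so that branch lapses and is disregarded.
The estate is divided into 3 equal shares of 1/3 among Harriet, Tessa, Lydia.
Harriet predeceased; the 1/3 allotted to Harriet's branch passes to Harriet's issue by representation.
Oliver is the sole taker at this level and receives the full 1/3.
Tessa predeceased; the 1/3 allotted to Tessa's branch passes to Tessa's issue by representation.
The 1/3 is divided into 3 equal shares of 1/9 among Martin, Victor, Winifred.
Martin is living and takes 1/9.
Victor is living and takes 1/9.
Winifred is living and takes 1/9.
Lydia is living and takes 1/3.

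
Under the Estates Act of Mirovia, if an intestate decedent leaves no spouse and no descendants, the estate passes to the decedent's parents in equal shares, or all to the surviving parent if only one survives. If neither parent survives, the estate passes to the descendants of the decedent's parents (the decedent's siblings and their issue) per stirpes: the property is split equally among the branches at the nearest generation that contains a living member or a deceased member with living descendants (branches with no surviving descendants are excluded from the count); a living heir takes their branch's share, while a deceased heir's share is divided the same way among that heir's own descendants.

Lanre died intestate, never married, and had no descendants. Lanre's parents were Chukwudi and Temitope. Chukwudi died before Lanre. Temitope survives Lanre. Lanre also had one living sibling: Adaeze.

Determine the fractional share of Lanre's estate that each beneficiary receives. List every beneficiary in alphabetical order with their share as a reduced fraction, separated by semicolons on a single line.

Temitope 1

Only one parent, Temitope, survives, so Temitope takes the entire estate. The siblings take nothing because a surviving parent has priority.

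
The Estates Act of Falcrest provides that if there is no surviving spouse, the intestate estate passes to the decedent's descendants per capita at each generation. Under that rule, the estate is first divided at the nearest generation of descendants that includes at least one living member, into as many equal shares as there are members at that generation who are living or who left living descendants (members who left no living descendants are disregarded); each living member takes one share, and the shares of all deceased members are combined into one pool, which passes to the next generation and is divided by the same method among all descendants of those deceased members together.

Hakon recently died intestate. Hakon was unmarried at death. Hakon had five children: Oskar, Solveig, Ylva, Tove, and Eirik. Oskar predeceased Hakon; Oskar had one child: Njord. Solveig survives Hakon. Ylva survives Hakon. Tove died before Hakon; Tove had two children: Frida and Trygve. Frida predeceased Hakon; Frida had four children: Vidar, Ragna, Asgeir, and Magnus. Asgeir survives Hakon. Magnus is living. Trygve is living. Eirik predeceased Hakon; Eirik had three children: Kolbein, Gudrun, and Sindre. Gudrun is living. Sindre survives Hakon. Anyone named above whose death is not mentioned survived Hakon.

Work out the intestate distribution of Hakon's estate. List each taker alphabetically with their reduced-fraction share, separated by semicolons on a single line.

Asgeir 1/40; Gudrun 1/10; Kolbein 1/10; Magnus 1/40; Njord 1/10; Ragna 1/40; Sindre 1/10; Solveig 1/5; Trygve 1/10; Vidar 1/40; Ylva 1/5

There is no surviving spouse, so the entire estate passes to Hakon's descendants per capita at each generation.
At generation 1 (Oskar, Solveig, Ylva, Tove, Eirik) there are 5 shares of (1)/5 = 1/5 each.
Living: Solveig and Ylva — each takes 1/5.
Deceased: Oskar, Tove, and Eirik. Their combined 3/5 is pooled and carried to generation 2.
At generation 2 (Njord, Frida, Trygve, Kolbein, Gudrun, Sindre) there are 6 shares of (3/5)/6 = 1/10 each.
Living: Njord, Trygve, Kolbein, Gudrun, and Sindre — each takes 1/10.
Deceased: Frida. That 1/10 share is carried to generation 3.
At generation 3 (Vidar, Ragna, Asgeir, Magnus) there are 4 shares of (1/10)/4 = 1/40 each.
Living: Vidar, Ragna, Asgeir, and Magnus — each takes 1/40.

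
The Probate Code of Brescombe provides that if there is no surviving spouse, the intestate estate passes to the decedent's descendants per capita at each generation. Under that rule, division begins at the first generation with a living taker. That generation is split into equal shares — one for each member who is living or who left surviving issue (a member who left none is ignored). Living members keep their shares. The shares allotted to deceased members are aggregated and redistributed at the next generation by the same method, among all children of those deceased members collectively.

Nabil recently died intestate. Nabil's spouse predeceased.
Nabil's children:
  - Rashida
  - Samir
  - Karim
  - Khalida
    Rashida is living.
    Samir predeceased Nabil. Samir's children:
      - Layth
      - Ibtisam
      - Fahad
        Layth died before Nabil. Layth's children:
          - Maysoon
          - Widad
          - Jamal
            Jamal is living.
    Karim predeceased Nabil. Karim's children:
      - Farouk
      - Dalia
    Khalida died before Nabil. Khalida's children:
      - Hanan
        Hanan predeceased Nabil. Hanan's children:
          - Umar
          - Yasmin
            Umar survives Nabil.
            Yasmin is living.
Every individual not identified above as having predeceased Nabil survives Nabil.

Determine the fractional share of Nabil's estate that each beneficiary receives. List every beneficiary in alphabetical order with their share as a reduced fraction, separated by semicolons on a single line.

There is no surviving spouse, so the entire estate passes to Nabil's descendants per capita at each generation.
At generation 1 (Rashida, Samir, Karim, Khalida) there are 4 shares of (1)/4 = 1/4 each.
Living: Rashida — each takes 1/4.
Deceased: Samir, Karim, and Khalida. Their combined 3/4 is pooled and carried to generation 2.
At generation 2 (Layth, Ibtisam, Fahad, Farouk, Dalia, Hanan) there are 6 shares of (3/4)/6 = 1/8 each.
Living: Ibtisam, Fahad, Farouk, and Dalia — each takes 1/8.
Deceased: Layth and Hanan. Their combined 1/4 is pooled and carried to generation 3.
At generation 3 (Maysoon, Widad, Jamal, Umar, Yasmin) there are 5 shares of (1/4)/5 = 1/20 each.
Living: Maysoon, Widad, Jamal, Umar, and Yasmin — each takes 1/20.

Dalia 1/8; Fahad 1/8; Farouk 1/8; Ibtisam 1/8; Jamal 1/20; Maysoon 1/20; Rashida 1/4; Umar 1/20; Widad 1/20; Yasmin 1/20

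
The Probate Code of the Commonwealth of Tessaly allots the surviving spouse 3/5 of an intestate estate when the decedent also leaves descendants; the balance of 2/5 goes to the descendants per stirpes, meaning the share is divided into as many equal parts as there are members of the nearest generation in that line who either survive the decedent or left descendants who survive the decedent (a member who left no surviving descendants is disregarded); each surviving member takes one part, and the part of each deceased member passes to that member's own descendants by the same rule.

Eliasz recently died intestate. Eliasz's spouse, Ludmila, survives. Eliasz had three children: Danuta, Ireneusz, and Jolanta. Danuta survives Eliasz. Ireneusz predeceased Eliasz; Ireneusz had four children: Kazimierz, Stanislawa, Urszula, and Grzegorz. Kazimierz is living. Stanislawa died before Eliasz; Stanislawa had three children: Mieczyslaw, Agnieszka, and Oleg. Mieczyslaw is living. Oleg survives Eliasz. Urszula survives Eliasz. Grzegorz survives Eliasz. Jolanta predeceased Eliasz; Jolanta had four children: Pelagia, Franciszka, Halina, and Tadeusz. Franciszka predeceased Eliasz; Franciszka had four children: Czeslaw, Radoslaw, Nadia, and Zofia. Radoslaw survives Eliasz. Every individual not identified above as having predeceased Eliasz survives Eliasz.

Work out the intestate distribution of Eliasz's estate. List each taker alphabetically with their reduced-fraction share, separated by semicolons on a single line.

Agnieszka 1/90; Czeslaw 1/120; Danuta 2/15; Grzegorz 1/30; Halina 1/30; Kazimierz 1/30; Ludmila 3/5; Mieczyslaw 1/90; Nadia 1/120; Oleg 1/90; Pelagia 1/30; Radoslaw 1/120; Tadeusz 1/30; Urszula 1/30; Zofia 1/120

Ludmila, as surviving spouse, takes 3/5.
The remaining 2/5 passes to Eliasz's descendants per stirpes.
The 2/5 is divided into 3 equal shares of 2/15 among Danuta, Ireneusz, Jolanta.
Danuta is living and takes 2/15.
Ireneusz predeceased; the 2/15 allotted to Ireneusz's branch passes to Ireneusz's issue by representation.
The 2/15 is divided into 4 equal shares of 1/30 among Kazimierz, Stanislawa, Urszula, Grzegorz.
Kazimierz is living and takes 1/30.
Stanislawa predeceased; the 1/30 allotted to Stanislawa's branch passes to Stanislawa's issue by representation.
The 1/30 is divided into 3 equal shares of 1/90 among Mieczyslaw, Agnieszka, Oleg.
Mieczyslaw is living and takes 1/90.
Agnieszka is living and takes 1/90.
Oleg is living and takes 1/90.
Urszula is living and takes 1/30.
Grzegorz is living and takes 1/30.
Jolanta predeceased; the 2/15 allotted to Jolanta's branch passes to Jolanta's issue by representation.
The 2/15 is divided into 4 equal shares of 1/30 among Pelagia, Franciszka, Halina, Tadeusz.
Pelagia is living and takes 1/30.
Franciszka predeceased; the 1/30 allotted to Franciszka's branch passes to Franciszka's issue by representation.
The 1/30 is divided into 4 equal shares of 1/120 among Czeslaw, Radoslaw, Nadia, Zofia.
Czeslaw is living and takes 1/120.
Radoslaw is living and takes 1/120.
Nadia is living and takes 1/120.
Zofia is living and takes 1/120.
Halina is living and takes 1/30.
Tadeusz is living and takes 1/30.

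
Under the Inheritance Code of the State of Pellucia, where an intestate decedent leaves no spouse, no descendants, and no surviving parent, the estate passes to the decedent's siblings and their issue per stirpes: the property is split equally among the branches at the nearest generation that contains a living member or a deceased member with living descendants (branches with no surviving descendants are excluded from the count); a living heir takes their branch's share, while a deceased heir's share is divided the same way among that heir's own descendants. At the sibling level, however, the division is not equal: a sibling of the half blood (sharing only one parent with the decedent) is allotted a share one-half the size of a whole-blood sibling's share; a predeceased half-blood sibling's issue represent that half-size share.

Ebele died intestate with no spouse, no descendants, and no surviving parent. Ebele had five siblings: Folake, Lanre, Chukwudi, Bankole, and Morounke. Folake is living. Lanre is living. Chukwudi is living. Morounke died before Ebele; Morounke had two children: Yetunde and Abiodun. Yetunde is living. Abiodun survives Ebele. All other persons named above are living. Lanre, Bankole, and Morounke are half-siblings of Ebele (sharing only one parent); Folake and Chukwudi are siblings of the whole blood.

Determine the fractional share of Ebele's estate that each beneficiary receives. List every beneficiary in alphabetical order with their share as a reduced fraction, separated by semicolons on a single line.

No spouse, descendants, or parent survives, so the estate passes to Ebele's siblings per stirpes.
Half-blood siblings count for one-half the weight of whole-blood siblings at the initial division.
Dividing 1 in proportion to weights (total weight 7/2): Folake (weight 1) → 2/7; Lanre (weight 1/2) → 1/7; Chukwudi (weight 1) → 2/7; Bankole (weight 1/2) → 1/7; Morounke (weight 1/2) → 1/7.
Folake is living and takes 2/7.
Lanre is living and takes 1/7.
Chukwudi is living and takes 2/7.
Bankole is living and takes 1/7.
Morounke predeceased; the 1/7 allotted to Morounke's branch passes to Morounke's issue by representation.
The 1/7 is divided into 2 equal shares of 1/14 among Yetunde, Abiodun.
Yetunde is living and takes 1/14.
Abiodun is living and takes 1/14.

Abiodun 1/14; Bankole 1/7; Chukwudi 2/7; Folake 2/7; Lanre 1/7; Yetunde 1/14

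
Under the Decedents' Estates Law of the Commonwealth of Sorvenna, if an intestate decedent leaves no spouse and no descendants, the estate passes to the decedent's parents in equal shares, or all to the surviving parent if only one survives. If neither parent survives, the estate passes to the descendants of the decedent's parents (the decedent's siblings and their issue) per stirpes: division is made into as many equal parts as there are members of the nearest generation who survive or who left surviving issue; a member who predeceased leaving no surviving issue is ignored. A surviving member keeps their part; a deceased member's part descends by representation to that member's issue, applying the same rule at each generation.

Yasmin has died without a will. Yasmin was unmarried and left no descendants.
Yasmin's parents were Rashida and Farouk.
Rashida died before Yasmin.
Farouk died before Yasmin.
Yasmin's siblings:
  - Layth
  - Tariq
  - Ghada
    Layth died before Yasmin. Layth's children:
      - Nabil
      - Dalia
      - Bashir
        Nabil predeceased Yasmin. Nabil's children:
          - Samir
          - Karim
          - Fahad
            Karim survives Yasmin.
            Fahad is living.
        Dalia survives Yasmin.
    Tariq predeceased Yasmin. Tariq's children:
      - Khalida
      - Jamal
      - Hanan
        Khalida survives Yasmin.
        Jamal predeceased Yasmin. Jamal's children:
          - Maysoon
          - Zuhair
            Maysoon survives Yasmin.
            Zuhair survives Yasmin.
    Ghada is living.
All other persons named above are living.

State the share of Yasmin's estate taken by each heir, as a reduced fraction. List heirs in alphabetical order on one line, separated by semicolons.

Neither parent survives and there are no descendants, so the estate passes to Yasmin's siblings and their issue per stirpes.
The estate is divided into 3 equal shares of 1/3 among Layth, Tariq, Ghada.
Layth predeceased; the 1/3 allotted to Layth's branch passes to Layth's issue by representation.
The 1/3 is divided into 3 equal shares of 1/9 among Nabil, Dalia, Bashir.
Nabil predeceased; the 1/9 allotted to Nabil's branch passes to Nabil's issue by representation.
The 1/9 is divided into 3 equal shares of 1/27 among Samir, Karim, Fahad.
Samir is living and takes 1/27.
Karim is living and takes 1/27.
Fahad is living and takes 1/27.
Dalia is living and takes 1/9.
Bashir is living and takes 1/9.
Tariq predeceased; the 1/3 allotted to Tariq's branch passes to Tariq's issue by representation.
The 1/3 is divided into 3 equal shares of 1/9 among Khalida, Jamal, Hanan.
Khalida is living and takes 1/9.
Jamal predeceased; the 1/9 allotted to Jamal's branch passes to Jamal's issue by representation.
The 1/9 is divided into 2 equal shares of 1/18 among Maysoon, Zuhair.
Maysoon is living and takes 1/18.
Zuhair is living and takes 1/18.
Hanan is living and takes 1/9.
Ghada is living and takes 1/3.

Bashir 1/9; Dalia 1/9; Fahad 1/27; Ghada 1/3; Hanan 1/9; Karim 1/27; Khalida 1/9; Maysoon 1/18; Samir 1/27; Zuhair 1/18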